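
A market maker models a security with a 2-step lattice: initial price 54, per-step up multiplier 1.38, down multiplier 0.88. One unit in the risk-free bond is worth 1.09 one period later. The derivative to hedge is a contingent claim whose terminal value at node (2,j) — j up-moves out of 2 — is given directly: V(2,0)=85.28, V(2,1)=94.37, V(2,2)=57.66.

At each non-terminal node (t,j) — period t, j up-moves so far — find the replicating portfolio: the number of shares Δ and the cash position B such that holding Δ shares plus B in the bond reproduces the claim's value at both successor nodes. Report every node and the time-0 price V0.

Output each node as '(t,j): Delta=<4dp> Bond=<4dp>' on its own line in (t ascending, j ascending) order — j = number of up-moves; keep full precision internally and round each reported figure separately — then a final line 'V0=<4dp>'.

No-arbitrage ⇒ martingale measure with p* = (R−d)/(u−d) = 0.4200.
At expiry t=2: V(2,0)=85.2800, V(2,1)=94.3700, V(2,2)=57.6600
Node (1,0) S=47.5200: V=(p*·94.3700+(1−p*)·85.2800)/1.09=81.7411; Δ=(94.3700−85.2800)/(65.5776−41.8176)=0.3826; B=V−Δ·S=63.5611
Node (1,1) S=74.5200: V=(p*·57.6600+(1−p*)·94.3700)/1.09=72.4328; Δ=(57.6600−94.3700)/(102.8376−65.5776)=-0.9852; B=V−Δ·S=145.8528
Node (0,0) S=54.0000: V=(p*·72.4328+(1−p*)·81.7411)/1.09=71.4052; Δ=(72.4328−81.7411)/(74.5200−47.5200)=-0.3448; B=V−Δ·S=90.0217
Self-financing check: at every node Δ·S+B equals the discounted successor values.

(0,0): Delta=-0.3448 Bond=90.0217
(1,0): Delta=0.3826 Bond=63.5611
(1,1): Delta=-0.9852 Bond=145.8528
V0=71.4052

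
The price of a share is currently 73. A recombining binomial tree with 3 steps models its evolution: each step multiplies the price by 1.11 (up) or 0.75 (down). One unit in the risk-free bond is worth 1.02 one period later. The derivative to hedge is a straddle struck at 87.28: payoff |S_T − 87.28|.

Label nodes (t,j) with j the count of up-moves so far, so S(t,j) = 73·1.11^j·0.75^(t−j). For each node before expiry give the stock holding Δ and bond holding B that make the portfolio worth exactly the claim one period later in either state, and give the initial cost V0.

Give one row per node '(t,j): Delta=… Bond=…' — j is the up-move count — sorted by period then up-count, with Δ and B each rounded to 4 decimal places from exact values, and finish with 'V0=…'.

No-arbitrage ⇒ martingale measure with p* = (R−d)/(u−d) = 0.7500.
At expiry t=3: V(3,0)=56.4831, V(3,1)=41.7006, V(3,2)=19.8225, V(3,3)=12.5571
(2,0): S=41.0625. Δ = (V_up−V_dn)/(S_up−S_dn) = (41.7006−56.4831)/(45.5794−30.7969) = -1.0000. V = [p*·41.7006 + (1−p*)·56.4831]/1.02 = 44.5061. B = V − Δ·S = 85.5686.
(2,1): S=60.7725. Δ = (V_up−V_dn)/(S_up−S_dn) = (19.8225−41.7006)/(67.4575−45.5794) = -1.0000. V = [p*·19.8225 + (1−p*)·41.7006]/1.02 = 24.7961. B = V − Δ·S = 85.5686.
(2,2): S=89.9433. Δ = (V_up−V_dn)/(S_up−S_dn) = (12.5571−19.8225)/(99.8371−67.4575) = -0.2244. V = [p*·12.5571 + (1−p*)·19.8225]/1.02 = 14.0916. B = V − Δ·S = 34.2734.
(1,0): S=54.7500. Δ = (V_up−V_dn)/(S_up−S_dn) = (24.7961−44.5061)/(60.7725−41.0625) = -1.0000. V = [p*·24.7961 + (1−p*)·44.5061]/1.02 = 29.1408. B = V − Δ·S = 83.8908.
(1,1): S=81.0300. Δ = (V_up−V_dn)/(S_up−S_dn) = (14.0916−24.7961)/(89.9433−60.7725) = -0.3670. V = [p*·14.0916 + (1−p*)·24.7961]/1.02 = 16.4390. B = V − Δ·S = 46.1738.
(0,0): S=73.0000. Δ = (V_up−V_dn)/(S_up−S_dn) = (16.4390−29.1408)/(81.0300−54.7500) = -0.4833. V = [p*·16.4390 + (1−p*)·29.1408]/1.02 = 19.2298. B = V − Δ·S = 54.5128.
Check: Δ(0,0)·S0 + B(0,0) = 19.2298 = V0.

(0,0): Delta=-0.4833 Bond=54.5128
(1,0): Delta=-1.0000 Bond=83.8908
(1,1): Delta=-0.3670 Bond=46.1738
(2,0): Delta=-1.0000 Bond=85.5686
(2,1): Delta=-1.0000 Bond=85.5686
(2,2): Delta=-0.2244 Bond=34.2734
V0=19.2298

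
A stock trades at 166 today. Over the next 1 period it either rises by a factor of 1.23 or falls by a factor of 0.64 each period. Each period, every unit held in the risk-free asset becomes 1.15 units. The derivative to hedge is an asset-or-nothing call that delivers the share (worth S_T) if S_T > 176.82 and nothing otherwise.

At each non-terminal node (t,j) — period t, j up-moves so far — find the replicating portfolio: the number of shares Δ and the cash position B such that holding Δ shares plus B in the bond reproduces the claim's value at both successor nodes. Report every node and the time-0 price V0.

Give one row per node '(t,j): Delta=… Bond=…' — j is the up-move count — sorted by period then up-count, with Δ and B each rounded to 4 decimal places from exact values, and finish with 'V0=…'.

(0,0): Delta=2.0847 Bond=-192.5943
V0=153.4735

Risk-neutral probability p* = (R−d)/(u−d) = (1.15−0.64)/(1.23−0.64) = 0.8644.
At expiry t=1: V(1,0)=0.0000, V(1,1)=204.1800
Node (0,0) S=166.0000: V=(p*·204.1800+(1−p*)·0.0000)/1.15=153.4735; Δ=(204.1800−0.0000)/(204.1800−106.2400)=2.0847; B=V−Δ·S=-192.5943
Root portfolio cost Δ·166+B reproduces V0=153.4735.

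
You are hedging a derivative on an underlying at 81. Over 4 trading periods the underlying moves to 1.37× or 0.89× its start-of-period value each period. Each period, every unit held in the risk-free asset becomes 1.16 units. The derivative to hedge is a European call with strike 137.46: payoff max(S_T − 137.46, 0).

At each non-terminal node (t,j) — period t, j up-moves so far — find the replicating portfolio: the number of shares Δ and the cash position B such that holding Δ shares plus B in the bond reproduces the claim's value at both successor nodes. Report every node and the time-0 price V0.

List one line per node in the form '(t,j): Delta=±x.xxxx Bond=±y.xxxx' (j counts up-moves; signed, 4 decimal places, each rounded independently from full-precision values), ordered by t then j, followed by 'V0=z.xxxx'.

The replicating-portfolio and risk-neutral prices coincide; use p* = (1.16−0.89)/(1.37−0.89) = 0.5625 for the latter.
Terminal values V(4,·): V(4,0)=0.0000, V(4,1)=0.0000, V(4,2)=0.0000, V(4,3)=47.9088, V(4,4)=147.8830
Node (3,0) S=57.1025: V=(p*·0.0000+(1−p*)·0.0000)/1.16=0.0000; Δ=(0.0000−0.0000)/(78.2304−50.8212)=0.0000; B=V−Δ·S=0.0000
Node (3,1) S=87.8993: V=(p*·0.0000+(1−p*)·0.0000)/1.16=0.0000; Δ=(0.0000−0.0000)/(120.4221−78.2304)=0.0000; B=V−Δ·S=0.0000
Node (3,2) S=135.3057: V=(p*·47.9088+(1−p*)·0.0000)/1.16=23.2317; Δ=(47.9088−0.0000)/(185.3688−120.4221)=0.7377; B=V−Δ·S=-76.5784
Node (3,3) S=208.2796: V=(p*·147.8830+(1−p*)·47.9088)/1.16=89.7796; Δ=(147.8830−47.9088)/(285.3430−185.3688)=1.0000; B=V−Δ·S=-118.5000
Node (2,0) S=64.1601: V=(p*·0.0000+(1−p*)·0.0000)/1.16=0.0000; Δ=(0.0000−0.0000)/(87.8993−57.1025)=0.0000; B=V−Δ·S=0.0000
Node (2,1) S=98.7633: V=(p*·23.2317+(1−p*)·0.0000)/1.16=11.2654; Δ=(23.2317−0.0000)/(135.3057−87.8993)=0.4901; B=V−Δ·S=-37.1339
Node (2,2) S=152.0289: V=(p*·89.7796+(1−p*)·23.2317)/1.16=52.2973; Δ=(89.7796−23.2317)/(208.2796−135.3057)=0.9119; B=V−Δ·S=-86.3442
Node (1,0) S=72.0900: V=(p*·11.2654+(1−p*)·0.0000)/1.16=5.4627; Δ=(11.2654−0.0000)/(98.7633−64.1601)=0.3256; B=V−Δ·S=-18.0068
Node (1,1) S=110.9700: V=(p*·52.2973+(1−p*)·11.2654)/1.16=29.6085; Δ=(52.2973−11.2654)/(152.0289−98.7633)=0.7703; B=V−Δ·S=-55.8748
Node (0,0) S=81.0000: V=(p*·29.6085+(1−p*)·5.4627)/1.16=16.4178; Δ=(29.6085−5.4627)/(110.9700−72.0900)=0.6210; B=V−Δ·S=-33.8858
Self-financing check: at every node Δ·S+B equals the discounted successor values.

(0,0): Delta=0.6210 Bond=-33.8858
(1,0): Delta=0.3256 Bond=-18.0068
(1,1): Delta=0.7703 Bond=-55.8748
(2,0): Delta=0.0000 Bond=0.0000
(2,1): Delta=0.4901 Bond=-37.1339
(2,2): Delta=0.9119 Bond=-86.3442
(3,0): Delta=0.0000 Bond=0.0000
(3,1): Delta=0.0000 Bond=0.0000
(3,2): Delta=0.7377 Bond=-76.5784
(3,3): Delta=1.0000 Bond=-118.5000
V0=16.4178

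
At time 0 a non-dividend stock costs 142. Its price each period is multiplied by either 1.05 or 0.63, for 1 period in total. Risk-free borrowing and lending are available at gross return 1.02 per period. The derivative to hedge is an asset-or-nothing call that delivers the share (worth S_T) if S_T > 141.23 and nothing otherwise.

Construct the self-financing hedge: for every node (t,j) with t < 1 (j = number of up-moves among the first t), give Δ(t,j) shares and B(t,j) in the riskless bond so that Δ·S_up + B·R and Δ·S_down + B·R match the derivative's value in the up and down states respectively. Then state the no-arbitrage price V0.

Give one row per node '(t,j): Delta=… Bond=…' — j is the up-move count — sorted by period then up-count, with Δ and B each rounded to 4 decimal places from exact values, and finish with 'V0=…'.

(0,0): Delta=2.5000 Bond=-219.2647
V0=135.7353

Under the risk-neutral measure, an up-move has probability p* = (R−d)/(u−d) = 0.9286 and values discount at R = 1.02.
Payoff layer (t=1): V(1,0)=0.0000, V(1,1)=149.1000
(0,0): S=142.0000. Δ = (V_up−V_dn)/(S_up−S_dn) = (149.1000−0.0000)/(149.1000−89.4600) = 2.5000. V = [p*·149.1000 + (1−p*)·0.0000]/1.02 = 135.7353. B = V − Δ·S = -219.2647.
Check: Δ(0,0)·S0 + B(0,0) = 135.7353 = V0.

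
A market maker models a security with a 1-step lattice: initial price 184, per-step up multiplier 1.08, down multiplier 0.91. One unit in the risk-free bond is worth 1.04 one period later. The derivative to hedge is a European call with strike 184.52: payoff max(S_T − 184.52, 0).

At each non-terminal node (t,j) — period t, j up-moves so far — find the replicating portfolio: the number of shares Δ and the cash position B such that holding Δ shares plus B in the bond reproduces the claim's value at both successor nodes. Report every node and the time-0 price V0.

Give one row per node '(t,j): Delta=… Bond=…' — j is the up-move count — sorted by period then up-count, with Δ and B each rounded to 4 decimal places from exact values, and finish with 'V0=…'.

(0,0): Delta=0.4540 Bond=-73.0882
V0=10.4412

Risk-neutral probability p* = (R−d)/(u−d) = (1.04−0.91)/(1.08−0.91) = 0.7647.
Terminal values V(1,·): V(1,0)=0.0000, V(1,1)=14.2000
Node (0,0) S=184.0000: V=(p*·14.2000+(1−p*)·0.0000)/1.04=10.4412; Δ=(14.2000−0.0000)/(198.7200−167.4400)=0.4540; B=V−Δ·S=-73.0882
Self-financing check: at every node Δ·S+B equals the discounted successor values.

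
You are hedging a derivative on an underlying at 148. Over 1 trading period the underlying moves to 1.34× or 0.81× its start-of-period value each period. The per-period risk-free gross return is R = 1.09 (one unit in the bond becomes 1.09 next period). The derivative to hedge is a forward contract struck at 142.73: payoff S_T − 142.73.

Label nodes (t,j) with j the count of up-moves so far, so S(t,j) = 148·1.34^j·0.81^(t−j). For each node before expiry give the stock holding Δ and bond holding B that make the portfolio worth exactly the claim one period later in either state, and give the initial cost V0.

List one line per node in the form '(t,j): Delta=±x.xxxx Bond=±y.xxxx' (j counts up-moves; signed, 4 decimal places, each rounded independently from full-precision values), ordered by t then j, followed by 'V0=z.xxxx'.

No-arbitrage ⇒ martingale measure with p* = (R−d)/(u−d) = 0.5283.
Terminal payoffs: V(1,0)=-22.8500, V(1,1)=55.5900
  t=0,j=0: stock 148.0000 → up 198.3200 (V=55.5900), down 119.8800 (V=-22.8500). Price 17.0550; hedge Δ=1.0000, bond B=-130.9450.
The time-0 hedge costs 17.0550, which is the no-arbitrage price.

(0,0): Delta=1.0000 Bond=-130.9450
V0=17.0550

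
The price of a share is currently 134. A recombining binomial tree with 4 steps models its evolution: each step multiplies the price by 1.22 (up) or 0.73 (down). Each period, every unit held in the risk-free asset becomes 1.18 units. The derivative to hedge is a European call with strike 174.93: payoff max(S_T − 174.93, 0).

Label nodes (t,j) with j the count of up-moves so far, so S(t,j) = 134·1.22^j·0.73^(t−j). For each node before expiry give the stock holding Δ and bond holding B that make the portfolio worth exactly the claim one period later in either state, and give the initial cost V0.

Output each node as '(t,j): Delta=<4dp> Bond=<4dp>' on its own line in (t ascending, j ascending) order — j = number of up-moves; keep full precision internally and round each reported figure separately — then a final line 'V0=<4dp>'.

Under the risk-neutral measure, an up-move has probability p* = (R−d)/(u−d) = 0.9184 and values discount at R = 1.18.
Payoff layer (t=4): V(4,0)=0.0000, V(4,1)=0.0000, V(4,2)=0.0000, V(4,3)=2.6963, V(4,4)=121.9248
Node (3,0) S=52.1283: V=(p*·0.0000+(1−p*)·0.0000)/1.18=0.0000; Δ=(0.0000−0.0000)/(63.5965−38.0536)=0.0000; B=V−Δ·S=0.0000
Node (3,1) S=87.1185: V=(p*·0.0000+(1−p*)·0.0000)/1.18=0.0000; Δ=(0.0000−0.0000)/(106.2846−63.5965)=0.0000; B=V−Δ·S=0.0000
Node (3,2) S=145.5953: V=(p*·2.6963+(1−p*)·0.0000)/1.18=2.0984; Δ=(2.6963−0.0000)/(177.6263−106.2846)=0.0378; B=V−Δ·S=-3.4041
Node (3,3) S=243.3236: V=(p*·121.9248+(1−p*)·2.6963)/1.18=95.0779; Δ=(121.9248−2.6963)/(296.8548−177.6263)=1.0000; B=V−Δ·S=-148.2458
Node (2,0) S=71.4086: V=(p*·0.0000+(1−p*)·0.0000)/1.18=0.0000; Δ=(0.0000−0.0000)/(87.1185−52.1283)=0.0000; B=V−Δ·S=0.0000
Node (2,1) S=119.3404: V=(p*·2.0984+(1−p*)·0.0000)/1.18=1.6332; Δ=(2.0984−0.0000)/(145.5953−87.1185)=0.0359; B=V−Δ·S=-2.6494
Node (2,2) S=199.4456: V=(p*·95.0779+(1−p*)·2.0984)/1.18=74.1421; Δ=(95.0779−2.0984)/(243.3236−145.5953)=0.9514; B=V−Δ·S=-115.6118
Node (1,0) S=97.8200: V=(p*·1.6332+(1−p*)·0.0000)/1.18=1.2711; Δ=(1.6332−0.0000)/(119.3404−71.4086)=0.0341; B=V−Δ·S=-2.0619
Node (1,1) S=163.4800: V=(p*·74.1421+(1−p*)·1.6332)/1.18=57.8161; Δ=(74.1421−1.6332)/(199.4456−119.3404)=0.9052; B=V−Δ·S=-90.1614
Node (0,0) S=134.0000: V=(p*·57.8161+(1−p*)·1.2711)/1.18=45.0849; Δ=(57.8161−1.2711)/(163.4800−97.8200)=0.8612; B=V−Δ·S=-70.3132
Check: Δ(0,0)·S0 + B(0,0) = 45.0849 = V0.

(0,0): Delta=0.8612 Bond=-70.3132
(1,0): Delta=0.0341 Bond=-2.0619
(1,1): Delta=0.9052 Bond=-90.1614
(2,0): Delta=0.0000 Bond=0.0000
(2,1): Delta=0.0359 Bond=-2.6494
(2,2): Delta=0.9514 Bond=-115.6118
(3,0): Delta=0.0000 Bond=0.0000
(3,1): Delta=0.0000 Bond=0.0000
(3,2): Delta=0.0378 Bond=-3.4041
(3,3): Delta=1.0000 Bond=-148.2458
V0=45.0849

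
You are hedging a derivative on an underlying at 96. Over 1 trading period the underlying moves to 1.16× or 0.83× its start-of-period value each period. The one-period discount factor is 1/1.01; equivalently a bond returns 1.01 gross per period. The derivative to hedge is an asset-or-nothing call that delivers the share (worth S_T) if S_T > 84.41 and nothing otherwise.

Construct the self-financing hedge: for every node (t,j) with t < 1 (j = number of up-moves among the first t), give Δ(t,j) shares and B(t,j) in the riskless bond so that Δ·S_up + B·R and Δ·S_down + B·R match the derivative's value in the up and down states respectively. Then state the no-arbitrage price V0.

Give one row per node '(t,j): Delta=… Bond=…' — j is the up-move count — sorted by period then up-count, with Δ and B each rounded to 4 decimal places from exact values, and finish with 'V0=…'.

The replicating-portfolio and risk-neutral prices coincide; use p* = (1.01−0.83)/(1.16−0.83) = 0.5455 for the latter.
Terminal values V(1,·): V(1,0)=0.0000, V(1,1)=111.3600
(0,0): S=96.0000. Δ = (V_up−V_dn)/(S_up−S_dn) = (111.3600−0.0000)/(111.3600−79.6800) = 3.5152. V = [p*·111.3600 + (1−p*)·0.0000]/1.01 = 60.1404. B = V − Δ·S = -277.3141.
The time-0 hedge costs 60.1404, which is the no-arbitrage price.

(0,0): Delta=3.5152 Bond=-277.3141
V0=60.1404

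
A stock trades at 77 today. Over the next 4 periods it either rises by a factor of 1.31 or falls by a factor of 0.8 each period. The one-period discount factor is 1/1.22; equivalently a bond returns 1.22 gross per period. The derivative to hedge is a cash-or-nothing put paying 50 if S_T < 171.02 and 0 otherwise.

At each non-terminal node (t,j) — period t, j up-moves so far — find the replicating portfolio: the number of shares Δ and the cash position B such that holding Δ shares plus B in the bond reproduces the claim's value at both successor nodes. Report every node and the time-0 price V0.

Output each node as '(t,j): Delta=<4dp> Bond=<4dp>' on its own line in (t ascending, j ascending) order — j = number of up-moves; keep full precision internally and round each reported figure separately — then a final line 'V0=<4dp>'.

Risk-neutral probability p* = (R−d)/(u−d) = (1.22−0.8)/(1.31−0.8) = 0.8235.
Payoff layer (t=4): V(4,0)=50.0000, V(4,1)=50.0000, V(4,2)=50.0000, V(4,3)=50.0000, V(4,4)=0.0000
Node (3,0) S=39.4240: V=(p*·50.0000+(1−p*)·50.0000)/1.22=40.9836; Δ=(50.0000−50.0000)/(51.6454−31.5392)=0.0000; B=V−Δ·S=40.9836
Node (3,1) S=64.5568: V=(p*·50.0000+(1−p*)·50.0000)/1.22=40.9836; Δ=(50.0000−50.0000)/(84.5694−51.6454)=0.0000; B=V−Δ·S=40.9836
Node (3,2) S=105.7118: V=(p*·50.0000+(1−p*)·50.0000)/1.22=40.9836; Δ=(50.0000−50.0000)/(138.4824−84.5694)=0.0000; B=V−Δ·S=40.9836
Node (3,3) S=173.1030: V=(p*·0.0000+(1−p*)·50.0000)/1.22=7.2324; Δ=(0.0000−50.0000)/(226.7649−138.4824)=-0.5664; B=V−Δ·S=105.2716
Node (2,0) S=49.2800: V=(p*·40.9836+(1−p*)·40.9836)/1.22=33.5931; Δ=(40.9836−40.9836)/(64.5568−39.4240)=0.0000; B=V−Δ·S=33.5931
Node (2,1) S=80.6960: V=(p*·40.9836+(1−p*)·40.9836)/1.22=33.5931; Δ=(40.9836−40.9836)/(105.7118−64.5568)=0.0000; B=V−Δ·S=33.5931
Node (2,2) S=132.1397: V=(p*·7.2324+(1−p*)·40.9836)/1.22=10.8102; Δ=(7.2324−40.9836)/(173.1030−105.7118)=-0.5008; B=V−Δ·S=76.9891
Node (1,0) S=61.6000: V=(p*·33.5931+(1−p*)·33.5931)/1.22=27.5353; Δ=(33.5931−33.5931)/(80.6960−49.2800)=0.0000; B=V−Δ·S=27.5353
Node (1,1) S=100.8700: V=(p*·10.8102+(1−p*)·33.5931)/1.22=12.1564; Δ=(10.8102−33.5931)/(132.1397−80.6960)=-0.4429; B=V−Δ·S=56.8287
Node (0,0) S=77.0000: V=(p*·12.1564+(1−p*)·27.5353)/1.22=12.1888; Δ=(12.1564−27.5353)/(100.8700−61.6000)=-0.3916; B=V−Δ·S=42.3436
Self-financing check: at every node Δ·S+B equals the discounted successor values.

(0,0): Delta=-0.3916 Bond=42.3436
(1,0): Delta=0.0000 Bond=27.5353
(1,1): Delta=-0.4429 Bond=56.8287
(2,0): Delta=0.0000 Bond=33.5931
(2,1): Delta=0.0000 Bond=33.5931
(2,2): Delta=-0.5008 Bond=76.9891
(3,0): Delta=0.0000 Bond=40.9836
(3,1): Delta=0.0000 Bond=40.9836
(3,2): Delta=0.0000 Bond=40.9836
(3,3): Delta=-0.5664 Bond=105.2716
V0=12.1888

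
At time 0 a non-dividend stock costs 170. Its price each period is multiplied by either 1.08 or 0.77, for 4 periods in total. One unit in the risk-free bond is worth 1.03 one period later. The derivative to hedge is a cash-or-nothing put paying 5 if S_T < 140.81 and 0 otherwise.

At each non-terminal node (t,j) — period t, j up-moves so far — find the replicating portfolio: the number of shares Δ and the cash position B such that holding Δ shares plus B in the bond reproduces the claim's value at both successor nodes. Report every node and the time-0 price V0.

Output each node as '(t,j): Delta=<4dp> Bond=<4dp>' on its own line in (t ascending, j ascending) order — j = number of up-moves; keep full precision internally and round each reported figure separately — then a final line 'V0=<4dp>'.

No-arbitrage ⇒ martingale measure with p* = (R−d)/(u−d) = 0.8387.
At expiry t=4: V(4,0)=5.0000, V(4,1)=5.0000, V(4,2)=5.0000, V(4,3)=0.0000, V(4,4)=0.0000
  t=3,j=0: stock 77.6106 → up 83.8195 (V=5.0000), down 59.7602 (V=5.0000). Price 4.8544; hedge Δ=0.0000, bond B=4.8544.
  t=3,j=1: stock 108.8564 → up 117.5650 (V=5.0000), down 83.8195 (V=5.0000). Price 4.8544; hedge Δ=0.0000, bond B=4.8544.
  t=3,j=2: stock 152.6818 → up 164.8963 (V=0.0000), down 117.5650 (V=5.0000). Price 0.7830; hedge Δ=-0.1056, bond B=16.9120.
  t=3,j=3: stock 214.1510 → up 231.2831 (V=0.0000), down 164.8963 (V=0.0000). Price 0.0000; hedge Δ=0.0000, bond B=0.0000.
  t=2,j=0: stock 100.7930 → up 108.8564 (V=4.8544), down 77.6106 (V=4.8544). Price 4.7130; hedge Δ=0.0000, bond B=4.7130.
  t=2,j=1: stock 141.3720 → up 152.6818 (V=0.7830), down 108.8564 (V=4.8544). Price 1.3977; hedge Δ=-0.0929, bond B=14.5313.
  t=2,j=2: stock 198.2880 → up 214.1510 (V=0.0000), down 152.6818 (V=0.7830). Price 0.1226; hedge Δ=-0.0127, bond B=2.6483.
  t=1,j=0: stock 130.9000 → up 141.3720 (V=1.3977), down 100.7930 (V=4.7130). Price 1.8761; hedge Δ=-0.0817, bond B=12.5706.
  t=1,j=1: stock 183.6000 → up 198.2880 (V=0.1226), down 141.3720 (V=1.3977). Price 0.3187; hedge Δ=-0.0224, bond B=4.4319.
  t=0,j=0: stock 170.0000 → up 183.6000 (V=0.3187), down 130.9000 (V=1.8761). Price 0.5533; hedge Δ=-0.0296, bond B=5.5773.
Each (Δ,B) replicates both successor values, so the strategy is self-financing and V0 is arbitrage-free.

(0,0): Delta=-0.0296 Bond=5.5773
(1,0): Delta=-0.0817 Bond=12.5706
(1,1): Delta=-0.0224 Bond=4.4319
(2,0): Delta=0.0000 Bond=4.7130
(2,1): Delta=-0.0929 Bond=14.5313
(2,2): Delta=-0.0127 Bond=2.6483
(3,0): Delta=0.0000 Bond=4.8544
(3,1): Delta=0.0000 Bond=4.8544
(3,2): Delta=-0.1056 Bond=16.9120
(3,3): Delta=0.0000 Bond=0.0000
V0=0.5533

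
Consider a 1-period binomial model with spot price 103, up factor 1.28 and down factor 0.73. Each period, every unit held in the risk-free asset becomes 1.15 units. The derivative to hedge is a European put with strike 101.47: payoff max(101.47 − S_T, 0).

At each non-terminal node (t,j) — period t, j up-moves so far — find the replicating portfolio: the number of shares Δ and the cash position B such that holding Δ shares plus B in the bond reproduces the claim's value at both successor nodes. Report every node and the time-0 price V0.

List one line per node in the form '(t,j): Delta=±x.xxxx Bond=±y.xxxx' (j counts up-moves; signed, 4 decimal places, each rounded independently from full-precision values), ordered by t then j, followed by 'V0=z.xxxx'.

(0,0): Delta=-0.4639 Bond=53.1832
V0=5.4014

Under the risk-neutral measure, an up-move has probability p* = (R−d)/(u−d) = 0.7636 and values discount at R = 1.15.
At expiry t=1: V(1,0)=26.2800, V(1,1)=0.0000
Node (0,0) S=103.0000: V=(p*·0.0000+(1−p*)·26.2800)/1.15=5.4014; Δ=(0.0000−26.2800)/(131.8400−75.1900)=-0.4639; B=V−Δ·S=53.1832
Root portfolio cost Δ·103+B reproduces V0=5.4014.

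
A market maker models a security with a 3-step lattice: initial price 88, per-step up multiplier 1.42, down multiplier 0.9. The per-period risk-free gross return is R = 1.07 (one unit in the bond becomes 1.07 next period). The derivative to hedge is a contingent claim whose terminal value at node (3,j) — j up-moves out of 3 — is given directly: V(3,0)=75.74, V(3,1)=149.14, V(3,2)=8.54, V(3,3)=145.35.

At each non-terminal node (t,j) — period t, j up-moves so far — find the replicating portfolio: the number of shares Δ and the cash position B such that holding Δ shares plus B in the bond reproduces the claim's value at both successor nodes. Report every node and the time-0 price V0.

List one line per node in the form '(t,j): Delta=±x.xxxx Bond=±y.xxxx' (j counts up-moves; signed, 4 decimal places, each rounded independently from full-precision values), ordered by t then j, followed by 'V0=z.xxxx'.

No-arbitrage ⇒ martingale measure with p* = (R−d)/(u−d) = 0.3269.
Terminal payoffs: V(3,0)=75.7400, V(3,1)=149.1400, V(3,2)=8.5400, V(3,3)=145.3500
  t=2,j=0: stock 71.2800 → up 101.2176 (V=149.1400), down 64.1520 (V=75.7400). Price 93.2114; hedge Δ=1.9803, bond B=-47.9425.
  t=2,j=1: stock 112.4640 → up 159.6989 (V=8.5400), down 101.2176 (V=149.1400). Price 96.4249; hedge Δ=-2.4042, bond B=366.8095.
  t=2,j=2: stock 177.4432 → up 251.9693 (V=145.3500), down 159.6989 (V=8.5400). Price 49.7816; hedge Δ=1.4827, bond B=-213.3145.
  t=1,j=0: stock 79.2000 → up 112.4640 (V=96.4249), down 71.2800 (V=93.2114). Price 88.0953; hedge Δ=0.0780, bond B=81.9154.
  t=1,j=1: stock 124.9600 → up 177.4432 (V=49.7816), down 112.4640 (V=96.4249). Price 75.8655; hedge Δ=-0.7178, bond B=165.5641.
  t=0,j=0: stock 88.0000 → up 124.9600 (V=75.8655), down 79.2000 (V=88.0953). Price 78.5954; hedge Δ=-0.2673, bond B=102.1141.
Each (Δ,B) replicates both successor values, so the strategy is self-financing and V0 is arbitrage-free.

(0,0): Delta=-0.2673 Bond=102.1141
(1,0): Delta=0.0780 Bond=81.9154
(1,1): Delta=-0.7178 Bond=165.5641
(2,0): Delta=1.9803 Bond=-47.9425
(2,1): Delta=-2.4042 Bond=366.8095
(2,2): Delta=1.4827 Bond=-213.3145
V0=78.5954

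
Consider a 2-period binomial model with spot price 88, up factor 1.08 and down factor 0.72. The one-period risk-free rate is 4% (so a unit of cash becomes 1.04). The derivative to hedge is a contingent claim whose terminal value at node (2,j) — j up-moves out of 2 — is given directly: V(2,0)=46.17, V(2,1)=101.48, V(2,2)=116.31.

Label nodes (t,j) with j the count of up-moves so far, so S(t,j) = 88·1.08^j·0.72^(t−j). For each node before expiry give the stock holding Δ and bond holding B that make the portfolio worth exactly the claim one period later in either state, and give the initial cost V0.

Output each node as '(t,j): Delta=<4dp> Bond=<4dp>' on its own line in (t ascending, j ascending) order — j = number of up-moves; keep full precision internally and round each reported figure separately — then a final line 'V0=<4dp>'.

(0,0): Delta=0.5866 Bond=52.4028
(1,0): Delta=2.4249 Bond=-61.9712
(1,1): Delta=0.4334 Bond=69.0577
V0=104.0262

Under the risk-neutral measure, an up-move has probability p* = (R−d)/(u−d) = 0.8889 and values discount at R = 1.04.
Terminal payoffs: V(2,0)=46.1700, V(2,1)=101.4800, V(2,2)=116.3100
Node (1,0) S=63.3600: V=(p*·101.4800+(1−p*)·46.1700)/1.04=91.6677; Δ=(101.4800−46.1700)/(68.4288−45.6192)=2.4249; B=V−Δ·S=-61.9712
Node (1,1) S=95.0400: V=(p*·116.3100+(1−p*)·101.4800)/1.04=110.2521; Δ=(116.3100−101.4800)/(102.6432−68.4288)=0.4334; B=V−Δ·S=69.0577
Node (0,0) S=88.0000: V=(p*·110.2521+(1−p*)·91.6677)/1.04=104.0262; Δ=(110.2521−91.6677)/(95.0400−63.3600)=0.5866; B=V−Δ·S=52.4028
Each (Δ,B) replicates both successor values, so the strategy is self-financing and V0 is arbitrage-free.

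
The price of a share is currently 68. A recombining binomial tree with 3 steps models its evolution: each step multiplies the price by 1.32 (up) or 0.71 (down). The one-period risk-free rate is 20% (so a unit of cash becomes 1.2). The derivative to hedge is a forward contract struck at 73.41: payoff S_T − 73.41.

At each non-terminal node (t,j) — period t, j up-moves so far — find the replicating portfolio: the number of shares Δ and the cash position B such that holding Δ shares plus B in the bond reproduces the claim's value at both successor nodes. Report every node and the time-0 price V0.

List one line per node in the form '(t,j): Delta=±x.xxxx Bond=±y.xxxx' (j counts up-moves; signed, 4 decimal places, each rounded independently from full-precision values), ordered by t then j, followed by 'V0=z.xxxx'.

The replicating-portfolio and risk-neutral prices coincide; use p* = (1.2−0.71)/(1.32−0.71) = 0.8033 for the latter.
Terminal payoffs: V(3,0)=-49.0721, V(3,1)=-28.1620, V(3,2)=10.7131, V(3,3)=82.9878
  t=2,j=0: stock 34.2788 → up 45.2480 (V=-28.1620), down 24.3379 (V=-49.0721). Price -26.8962; hedge Δ=1.0000, bond B=-61.1750.
  t=2,j=1: stock 63.7296 → up 84.1231 (V=10.7131), down 45.2480 (V=-28.1620). Price 2.5546; hedge Δ=1.0000, bond B=-61.1750.
  t=2,j=2: stock 118.4832 → up 156.3978 (V=82.9878), down 84.1231 (V=10.7131). Price 57.3082; hedge Δ=1.0000, bond B=-61.1750.
  t=1,j=0: stock 48.2800 → up 63.7296 (V=2.5546), down 34.2788 (V=-26.8962). Price -2.6992; hedge Δ=1.0000, bond B=-50.9792.
  t=1,j=1: stock 89.7600 → up 118.4832 (V=57.3082), down 63.7296 (V=2.5546). Price 38.7808; hedge Δ=1.0000, bond B=-50.9792.
  t=0,j=0: stock 68.0000 → up 89.7600 (V=38.7808), down 48.2800 (V=-2.6992). Price 25.5174; hedge Δ=1.0000, bond B=-42.4826.
Each (Δ,B) replicates both successor values, so the strategy is self-financing and V0 is arbitrage-free.

(0,0): Delta=1.0000 Bond=-42.4826
(1,0): Delta=1.0000 Bond=-50.9792
(1,1): Delta=1.0000 Bond=-50.9792
(2,0): Delta=1.0000 Bond=-61.1750
(2,1): Delta=1.0000 Bond=-61.1750
(2,2): Delta=1.0000 Bond=-61.1750
V0=25.5174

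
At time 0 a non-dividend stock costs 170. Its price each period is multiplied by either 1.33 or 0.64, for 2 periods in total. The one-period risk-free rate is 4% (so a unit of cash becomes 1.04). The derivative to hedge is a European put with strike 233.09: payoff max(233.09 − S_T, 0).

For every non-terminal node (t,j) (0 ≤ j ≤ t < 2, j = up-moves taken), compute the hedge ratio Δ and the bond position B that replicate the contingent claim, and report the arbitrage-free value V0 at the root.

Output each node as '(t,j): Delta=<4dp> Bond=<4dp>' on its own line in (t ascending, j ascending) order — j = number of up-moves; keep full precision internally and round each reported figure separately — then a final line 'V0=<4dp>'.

(0,0): Delta=-0.6787 Bond=181.8870
(1,0): Delta=-1.0000 Bond=224.1250
(1,1): Delta=-0.5665 Bond=163.8146
V0=66.5159

The replicating-portfolio and risk-neutral prices coincide; use p* = (1.04−0.64)/(1.33−0.64) = 0.5797 for the latter.
Terminal payoffs: V(2,0)=163.4580, V(2,1)=88.3860, V(2,2)=0.0000
Node (1,0) S=108.8000: V=(p*·88.3860+(1−p*)·163.4580)/1.04=115.3250; Δ=(88.3860−163.4580)/(144.7040−69.6320)=-1.0000; B=V−Δ·S=224.1250
Node (1,1) S=226.1000: V=(p*·0.0000+(1−p*)·88.3860)/1.04=35.7190; Δ=(0.0000−88.3860)/(300.7130−144.7040)=-0.5665; B=V−Δ·S=163.8146
Node (0,0) S=170.0000: V=(p*·35.7190+(1−p*)·115.3250)/1.04=66.5159; Δ=(35.7190−115.3250)/(226.1000−108.8000)=-0.6787; B=V−Δ·S=181.8870
Each (Δ,B) replicates both successor values, so the strategy is self-financing and V0 is arbitrage-free.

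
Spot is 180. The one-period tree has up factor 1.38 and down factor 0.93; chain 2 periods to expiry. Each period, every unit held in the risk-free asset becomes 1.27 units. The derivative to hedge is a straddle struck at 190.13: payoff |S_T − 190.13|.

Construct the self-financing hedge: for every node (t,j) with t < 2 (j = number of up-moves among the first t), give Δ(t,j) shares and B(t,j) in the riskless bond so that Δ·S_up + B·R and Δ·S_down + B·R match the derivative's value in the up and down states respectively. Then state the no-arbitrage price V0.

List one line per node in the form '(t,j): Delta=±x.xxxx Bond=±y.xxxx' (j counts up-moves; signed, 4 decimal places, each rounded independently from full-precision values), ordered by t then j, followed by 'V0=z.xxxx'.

(0,0): Delta=0.8363 Bond=-85.8600
(1,0): Delta=0.0854 Bond=16.6544
(1,1): Delta=1.0000 Bond=-149.7087
V0=64.6716

No-arbitrage ⇒ martingale measure with p* = (R−d)/(u−d) = 0.7556.
Terminal values V(2,·): V(2,0)=34.4480, V(2,1)=40.8820, V(2,2)=152.6620
(1,0): S=167.4000. Δ = (V_up−V_dn)/(S_up−S_dn) = (40.8820−34.4480)/(231.0120−155.6820) = 0.0854. V = [p*·40.8820 + (1−p*)·34.4480]/1.27 = 30.9522. B = V − Δ·S = 16.6544.
(1,1): S=248.4000. Δ = (V_up−V_dn)/(S_up−S_dn) = (152.6620−40.8820)/(342.7920−231.0120) = 1.0000. V = [p*·152.6620 + (1−p*)·40.8820]/1.27 = 98.6913. B = V − Δ·S = -149.7087.
(0,0): S=180.0000. Δ = (V_up−V_dn)/(S_up−S_dn) = (98.6913−30.9522)/(248.4000−167.4000) = 0.8363. V = [p*·98.6913 + (1−p*)·30.9522]/1.27 = 64.6716. B = V − Δ·S = -85.8600.
Root portfolio cost Δ·180+B reproduces V0=64.6716.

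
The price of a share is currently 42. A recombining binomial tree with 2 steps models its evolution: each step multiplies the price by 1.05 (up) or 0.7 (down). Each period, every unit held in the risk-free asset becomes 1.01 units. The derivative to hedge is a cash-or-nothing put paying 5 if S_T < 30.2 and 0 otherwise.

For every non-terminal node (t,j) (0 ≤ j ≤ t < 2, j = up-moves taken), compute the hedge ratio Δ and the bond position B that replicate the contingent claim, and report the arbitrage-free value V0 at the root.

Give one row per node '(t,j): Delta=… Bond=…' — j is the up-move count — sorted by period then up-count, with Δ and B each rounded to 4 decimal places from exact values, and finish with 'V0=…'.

The replicating-portfolio and risk-neutral prices coincide; use p* = (1.01−0.7)/(1.05−0.7) = 0.8857 for the latter.
Terminal values V(2,·): V(2,0)=5.0000, V(2,1)=0.0000, V(2,2)=0.0000
(1,0): S=29.4000. Δ = (V_up−V_dn)/(S_up−S_dn) = (0.0000−5.0000)/(30.8700−20.5800) = -0.4859. V = [p*·0.0000 + (1−p*)·5.0000]/1.01 = 0.5658. B = V − Δ·S = 14.8515.
(1,1): S=44.1000. Δ = (V_up−V_dn)/(S_up−S_dn) = (0.0000−0.0000)/(46.3050−30.8700) = 0.0000. V = [p*·0.0000 + (1−p*)·0.0000]/1.01 = 0.0000. B = V − Δ·S = 0.0000.
(0,0): S=42.0000. Δ = (V_up−V_dn)/(S_up−S_dn) = (0.0000−0.5658)/(44.1000−29.4000) = -0.0385. V = [p*·0.0000 + (1−p*)·0.5658]/1.01 = 0.0640. B = V − Δ·S = 1.6805.
The time-0 hedge costs 0.0640, which is the no-arbitrage price.

(0,0): Delta=-0.0385 Bond=1.6805
(1,0): Delta=-0.4859 Bond=14.8515
(1,1): Delta=0.0000 Bond=0.0000
V0=0.0640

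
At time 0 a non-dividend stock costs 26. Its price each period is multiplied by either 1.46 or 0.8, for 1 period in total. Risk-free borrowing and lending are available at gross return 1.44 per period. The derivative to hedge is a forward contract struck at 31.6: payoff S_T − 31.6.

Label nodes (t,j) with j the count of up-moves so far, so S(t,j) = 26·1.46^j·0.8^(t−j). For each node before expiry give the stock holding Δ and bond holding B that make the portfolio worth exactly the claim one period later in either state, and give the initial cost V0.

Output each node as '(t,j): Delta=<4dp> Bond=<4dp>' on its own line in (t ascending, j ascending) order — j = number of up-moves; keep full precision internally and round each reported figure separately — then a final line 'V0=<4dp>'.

(0,0): Delta=1.0000 Bond=-21.9444
V0=4.0556

Under the risk-neutral measure, an up-move has probability p* = (R−d)/(u−d) = 0.9697 and values discount at R = 1.44.
Terminal values V(1,·): V(1,0)=-10.8000, V(1,1)=6.3600
  t=0,j=0: stock 26.0000 → up 37.9600 (V=6.3600), down 20.8000 (V=-10.8000). Price 4.0556; hedge Δ=1.0000, bond B=-21.9444.
Each (Δ,B) replicates both successor values, so the strategy is self-financing and V0 is arbitrage-free.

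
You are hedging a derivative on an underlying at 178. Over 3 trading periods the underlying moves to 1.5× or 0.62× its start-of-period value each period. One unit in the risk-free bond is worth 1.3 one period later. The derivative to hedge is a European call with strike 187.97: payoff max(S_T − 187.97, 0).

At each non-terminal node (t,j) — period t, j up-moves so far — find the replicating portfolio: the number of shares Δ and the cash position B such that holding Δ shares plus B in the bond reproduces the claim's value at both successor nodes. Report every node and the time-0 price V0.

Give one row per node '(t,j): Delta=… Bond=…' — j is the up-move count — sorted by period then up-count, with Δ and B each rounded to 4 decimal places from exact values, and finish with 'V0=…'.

(0,0): Delta=0.8750 Bond=-57.8836
(1,0): Delta=0.3693 Bond=-19.4381
(1,1): Delta=0.9365 Bond=-91.6636
(2,0): Delta=0.0000 Bond=0.0000
(2,1): Delta=0.4142 Bond=-32.7017
(2,2): Delta=1.0000 Bond=-144.5923
V0=97.8711

No-arbitrage ⇒ martingale measure with p* = (R−d)/(u−d) = 0.7727.
Terminal payoffs: V(3,0)=0.0000, V(3,1)=0.0000, V(3,2)=60.3400, V(3,3)=412.7800
Node (2,0) S=68.4232: V=(p*·0.0000+(1−p*)·0.0000)/1.3=0.0000; Δ=(0.0000−0.0000)/(102.6348−42.4224)=0.0000; B=V−Δ·S=0.0000
Node (2,1) S=165.5400: V=(p*·60.3400+(1−p*)·0.0000)/1.3=35.8664; Δ=(60.3400−0.0000)/(248.3100−102.6348)=0.4142; B=V−Δ·S=-32.7017
Node (2,2) S=400.5000: V=(p*·412.7800+(1−p*)·60.3400)/1.3=255.9077; Δ=(412.7800−60.3400)/(600.7500−248.3100)=1.0000; B=V−Δ·S=-144.5923
Node (1,0) S=110.3600: V=(p*·35.8664+(1−p*)·0.0000)/1.3=21.3192; Δ=(35.8664−0.0000)/(165.5400−68.4232)=0.3693; B=V−Δ·S=-19.4381
Node (1,1) S=267.0000: V=(p*·255.9077+(1−p*)·35.8664)/1.3=158.3833; Δ=(255.9077−35.8664)/(400.5000−165.5400)=0.9365; B=V−Δ·S=-91.6636
Node (0,0) S=178.0000: V=(p*·158.3833+(1−p*)·21.3192)/1.3=97.8711; Δ=(158.3833−21.3192)/(267.0000−110.3600)=0.8750; B=V−Δ·S=-57.8836
Each (Δ,B) replicates both successor values, so the strategy is self-financing and V0 is arbitrage-free.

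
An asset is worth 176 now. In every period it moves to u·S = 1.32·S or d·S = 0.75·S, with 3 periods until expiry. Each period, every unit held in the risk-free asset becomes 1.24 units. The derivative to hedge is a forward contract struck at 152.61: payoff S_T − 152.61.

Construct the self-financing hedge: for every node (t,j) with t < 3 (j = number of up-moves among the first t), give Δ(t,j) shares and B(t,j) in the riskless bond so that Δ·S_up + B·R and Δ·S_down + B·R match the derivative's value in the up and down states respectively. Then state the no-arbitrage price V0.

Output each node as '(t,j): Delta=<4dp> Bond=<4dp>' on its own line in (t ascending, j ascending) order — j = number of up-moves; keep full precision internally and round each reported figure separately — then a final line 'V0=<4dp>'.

(0,0): Delta=1.0000 Bond=-80.0420
(1,0): Delta=1.0000 Bond=-99.2521
(1,1): Delta=1.0000 Bond=-99.2521
(2,0): Delta=1.0000 Bond=-123.0726
(2,1): Delta=1.0000 Bond=-123.0726
(2,2): Delta=1.0000 Bond=-123.0726
V0=95.9580

Since d<R<u, set p* = (R−d)/(u−d) = 0.8596; price each node as the discounted p*-expectation of its children.
Terminal values V(3,·): V(3,0)=-78.3600, V(3,1)=-21.9300, V(3,2)=77.3868, V(3,3)=252.1844
Node (2,0) S=99.0000: V=(p*·-21.9300+(1−p*)·-78.3600)/1.24=-24.0726; Δ=(-21.9300−-78.3600)/(130.6800−74.2500)=1.0000; B=V−Δ·S=-123.0726
Node (2,1) S=174.2400: V=(p*·77.3868+(1−p*)·-21.9300)/1.24=51.1674; Δ=(77.3868−-21.9300)/(229.9968−130.6800)=1.0000; B=V−Δ·S=-123.0726
Node (2,2) S=306.6624: V=(p*·252.1844+(1−p*)·77.3868)/1.24=183.5898; Δ=(252.1844−77.3868)/(404.7944−229.9968)=1.0000; B=V−Δ·S=-123.0726
Node (1,0) S=132.0000: V=(p*·51.1674+(1−p*)·-24.0726)/1.24=32.7479; Δ=(51.1674−-24.0726)/(174.2400−99.0000)=1.0000; B=V−Δ·S=-99.2521
Node (1,1) S=232.3200: V=(p*·183.5898+(1−p*)·51.1674)/1.24=133.0679; Δ=(183.5898−51.1674)/(306.6624−174.2400)=1.0000; B=V−Δ·S=-99.2521
Node (0,0) S=176.0000: V=(p*·133.0679+(1−p*)·32.7479)/1.24=95.9580; Δ=(133.0679−32.7479)/(232.3200−132.0000)=1.0000; B=V−Δ·S=-80.0420
Root portfolio cost Δ·176+B reproduces V0=95.9580.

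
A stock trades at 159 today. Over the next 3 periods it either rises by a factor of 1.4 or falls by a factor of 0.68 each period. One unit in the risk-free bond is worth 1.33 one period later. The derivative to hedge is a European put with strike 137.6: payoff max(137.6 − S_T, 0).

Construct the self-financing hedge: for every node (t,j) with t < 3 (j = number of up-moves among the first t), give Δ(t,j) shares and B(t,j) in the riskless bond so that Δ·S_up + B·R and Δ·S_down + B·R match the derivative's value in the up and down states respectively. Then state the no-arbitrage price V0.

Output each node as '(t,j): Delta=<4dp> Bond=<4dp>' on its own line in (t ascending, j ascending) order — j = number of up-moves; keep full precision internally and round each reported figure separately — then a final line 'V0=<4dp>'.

(0,0): Delta=-0.0325 Bond=5.5828
(1,0): Delta=-0.3520 Bond=41.9680
(1,1): Delta=-0.0158 Bond=3.7052
(2,0): Delta=-1.0000 Bond=103.4586
(2,1): Delta=-0.3181 Bond=50.6868
(2,2): Delta=0.0000 Bond=0.0000
V0=0.4115

Under the risk-neutral measure, an up-move has probability p* = (R−d)/(u−d) = 0.9028 and values discount at R = 1.33.
At expiry t=3: V(3,0)=87.6053, V(3,1)=34.6698, V(3,2)=0.0000, V(3,3)=0.0000
  t=2,j=0: stock 73.5216 → up 102.9302 (V=34.6698), down 49.9947 (V=87.6053). Price 29.9370; hedge Δ=-1.0000, bond B=103.4586.
  t=2,j=1: stock 151.3680 → up 211.9152 (V=0.0000), down 102.9302 (V=34.6698). Price 2.5343; hedge Δ=-0.3181, bond B=50.6868.
  t=2,j=2: stock 311.6400 → up 436.2960 (V=0.0000), down 211.9152 (V=0.0000). Price 0.0000; hedge Δ=0.0000, bond B=0.0000.
  t=1,j=0: stock 108.1200 → up 151.3680 (V=2.5343), down 73.5216 (V=29.9370). Price 3.9086; hedge Δ=-0.3520, bond B=41.9680.
  t=1,j=1: stock 222.6000 → up 311.6400 (V=0.0000), down 151.3680 (V=2.5343). Price 0.1853; hedge Δ=-0.0158, bond B=3.7052.
  t=0,j=0: stock 159.0000 → up 222.6000 (V=0.1853), down 108.1200 (V=3.9086). Price 0.4115; hedge Δ=-0.0325, bond B=5.5828.
Each (Δ,B) replicates both successor values, so the strategy is self-financing and V0 is arbitrage-free.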